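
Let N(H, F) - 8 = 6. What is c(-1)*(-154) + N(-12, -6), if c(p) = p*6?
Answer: 938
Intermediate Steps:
c(p) = 6*p
N(H, F) = 14 (N(H, F) = 8 + 6 = 14)
c(-1)*(-154) + N(-12, -6) = (6*(-1))*(-154) + 14 = -6*(-154) + 14 = 924 + 14 = 938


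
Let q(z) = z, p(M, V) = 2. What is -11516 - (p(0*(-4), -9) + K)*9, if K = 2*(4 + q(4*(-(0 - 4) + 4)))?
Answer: -12182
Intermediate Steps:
K = 72 (K = 2*(4 + 4*(-(0 - 4) + 4)) = 2*(4 + 4*(-1*(-4) + 4)) = 2*(4 + 4*(4 + 4)) = 2*(4 + 4*8) = 2*(4 + 32) = 2*36 = 72)
-11516 - (p(0*(-4), -9) + K)*9 = -11516 - (2 + 72)*9 = -11516 - 74*9 = -11516 - 1*666 = -11516 - 666 = -12182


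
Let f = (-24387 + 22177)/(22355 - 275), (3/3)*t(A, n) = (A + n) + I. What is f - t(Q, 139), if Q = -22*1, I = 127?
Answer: -538973/2208 ≈ -244.10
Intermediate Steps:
Q = -22
t(A, n) = 127 + A + n (t(A, n) = (A + n) + 127 = 127 + A + n)
f = -221/2208 (f = -2210/22080 = -2210*1/22080 = -221/2208 ≈ -0.10009)
f - t(Q, 139) = -221/2208 - (127 - 22 + 139) = -221/2208 - 1*244 = -221/2208 - 244 = -538973/2208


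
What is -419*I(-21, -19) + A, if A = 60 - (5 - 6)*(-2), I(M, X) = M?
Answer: 8857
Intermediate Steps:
A = 58 (A = 60 - (-1)*(-2) = 60 - 1*2 = 60 - 2 = 58)
-419*I(-21, -19) + A = -419*(-21) + 58 = 8799 + 58 = 8857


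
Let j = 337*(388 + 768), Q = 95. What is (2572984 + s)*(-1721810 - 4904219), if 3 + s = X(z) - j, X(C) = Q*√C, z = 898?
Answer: -14467331352861 - 629472755*√898 ≈ -1.4486e+13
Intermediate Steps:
j = 389572 (j = 337*1156 = 389572)
X(C) = 95*√C
s = -389575 + 95*√898 (s = -3 + (95*√898 - 1*389572) = -3 + (95*√898 - 389572) = -3 + (-389572 + 95*√898) = -389575 + 95*√898 ≈ -3.8673e+5)
(2572984 + s)*(-1721810 - 4904219) = (2572984 + (-389575 + 95*√898))*(-1721810 - 4904219) = (2183409 + 95*√898)*(-6626029) = -14467331352861 - 629472755*√898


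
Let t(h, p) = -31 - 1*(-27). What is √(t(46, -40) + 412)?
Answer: 2*√102 ≈ 20.199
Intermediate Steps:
t(h, p) = -4 (t(h, p) = -31 + 27 = -4)
√(t(46, -40) + 412) = √(-4 + 412) = √408 = 2*√102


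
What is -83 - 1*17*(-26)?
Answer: 359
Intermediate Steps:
-83 - 1*17*(-26) = -83 - 17*(-26) = -83 + 442 = 359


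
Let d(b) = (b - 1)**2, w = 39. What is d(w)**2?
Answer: 2085136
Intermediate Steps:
d(b) = (-1 + b)**2
d(w)**2 = ((-1 + 39)**2)**2 = (38**2)**2 = 1444**2 = 2085136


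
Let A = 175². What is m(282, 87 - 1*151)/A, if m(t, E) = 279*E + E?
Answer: -512/875 ≈ -0.58514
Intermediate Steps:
m(t, E) = 280*E
A = 30625
m(282, 87 - 1*151)/A = (280*(87 - 1*151))/30625 = (280*(87 - 151))*(1/30625) = (280*(-64))*(1/30625) = -17920*1/30625 = -512/875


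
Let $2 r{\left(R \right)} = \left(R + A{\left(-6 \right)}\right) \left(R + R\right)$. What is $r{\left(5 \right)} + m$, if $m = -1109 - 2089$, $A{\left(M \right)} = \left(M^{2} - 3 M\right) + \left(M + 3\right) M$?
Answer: $-2813$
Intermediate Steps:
$A{\left(M \right)} = M^{2} - 3 M + M \left(3 + M\right)$ ($A{\left(M \right)} = \left(M^{2} - 3 M\right) + \left(3 + M\right) M = \left(M^{2} - 3 M\right) + M \left(3 + M\right) = M^{2} - 3 M + M \left(3 + M\right)$)
$m = -3198$ ($m = -1109 - 2089 = -3198$)
$r{\left(R \right)} = R \left(72 + R\right)$ ($r{\left(R \right)} = \frac{\left(R + 2 \left(-6\right)^{2}\right) \left(R + R\right)}{2} = \frac{\left(R + 2 \cdot 36\right) 2 R}{2} = \frac{\left(R + 72\right) 2 R}{2} = \frac{\left(72 + R\right) 2 R}{2} = \frac{2 R \left(72 + R\right)}{2} = R \left(72 + R\right)$)
$r{\left(5 \right)} + m = 5 \left(72 + 5\right) - 3198 = 5 \cdot 77 - 3198 = 385 - 3198 = -2813$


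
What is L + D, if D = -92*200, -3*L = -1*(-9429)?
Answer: -21543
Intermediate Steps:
L = -3143 (L = -(-1)*(-9429)/3 = -⅓*9429 = -3143)
D = -18400
L + D = -3143 - 18400 = -21543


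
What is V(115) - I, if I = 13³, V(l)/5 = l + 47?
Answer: -1387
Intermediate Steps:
V(l) = 235 + 5*l (V(l) = 5*(l + 47) = 5*(47 + l) = 235 + 5*l)
I = 2197
V(115) - I = (235 + 5*115) - 1*2197 = (235 + 575) - 2197 = 810 - 2197 = -1387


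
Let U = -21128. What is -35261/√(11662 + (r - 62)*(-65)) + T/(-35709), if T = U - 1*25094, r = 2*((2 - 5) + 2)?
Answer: 46222/35709 - 35261*√1758/5274 ≈ -279.03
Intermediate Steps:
r = -2 (r = 2*(-3 + 2) = 2*(-1) = -2)
T = -46222 (T = -21128 - 1*25094 = -21128 - 25094 = -46222)
-35261/√(11662 + (r - 62)*(-65)) + T/(-35709) = -35261/√(11662 + (-2 - 62)*(-65)) - 46222/(-35709) = -35261/√(11662 - 64*(-65)) - 46222*(-1/35709) = -35261/√(11662 + 4160) + 46222/35709 = -35261*√1758/5274 + 46222/35709 = 46222/35709 - 35261*√1758/5274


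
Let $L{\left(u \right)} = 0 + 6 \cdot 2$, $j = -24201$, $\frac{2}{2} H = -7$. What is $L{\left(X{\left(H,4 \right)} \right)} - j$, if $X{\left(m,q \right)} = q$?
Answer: $24213$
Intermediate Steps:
$H = -7$
$L{\left(u \right)} = 12$ ($L{\left(u \right)} = 0 + 12 = 12$)
$L{\left(X{\left(H,4 \right)} \right)} - j = 12 - -24201 = 12 + 24201 = 24213$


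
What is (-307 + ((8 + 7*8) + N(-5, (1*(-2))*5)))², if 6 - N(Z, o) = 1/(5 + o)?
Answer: 1401856/25 ≈ 56074.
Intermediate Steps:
N(Z, o) = 6 - 1/(5 + o)
(-307 + ((8 + 7*8) + N(-5, (1*(-2))*5)))² = (-307 + ((8 + 7*8) + (29 + 6*((1*(-2))*5))/(5 + (1*(-2))*5)))² = (-307 + ((8 + 56) + (29 + 6*(-2*5))/(5 - 2*5)))² = (-307 + (64 + (29 + 6*(-10))/(5 - 10)))² = (-307 + (64 + (29 - 60)/(-5)))² = (-307 + (64 - ⅕*(-31)))² = (-307 + (64 + 31/5))² = (-307 + 351/5)² = (-1184/5)² = 1401856/25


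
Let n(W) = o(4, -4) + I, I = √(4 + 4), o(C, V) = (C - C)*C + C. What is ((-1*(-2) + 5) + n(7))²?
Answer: 129 + 44*√2 ≈ 191.23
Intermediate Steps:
o(C, V) = C (o(C, V) = 0*C + C = 0 + C = C)
I = 2*√2 (I = √8 = 2*√2 ≈ 2.8284)
n(W) = 4 + 2*√2
((-1*(-2) + 5) + n(7))² = ((-1*(-2) + 5) + (4 + 2*√2))² = ((2 + 5) + (4 + 2*√2))² = (7 + (4 + 2*√2))² = (11 + 2*√2)²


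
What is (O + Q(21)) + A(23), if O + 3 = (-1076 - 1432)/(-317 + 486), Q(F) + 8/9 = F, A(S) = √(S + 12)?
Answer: 3454/1521 + √35 ≈ 8.1870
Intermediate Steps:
A(S) = √(12 + S)
Q(F) = -8/9 + F
O = -3015/169 (O = -3 + (-1076 - 1432)/(-317 + 486) = -3 - 2508/169 = -3015/169 ≈ -17.840)
(O + Q(21)) + A(23) = (-3015/169 + (-8/9 + 21)) + √(12 + 23) = (-3015/169 + 181/9) + √35 = 3454/1521 + √35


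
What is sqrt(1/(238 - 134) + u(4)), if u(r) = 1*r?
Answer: sqrt(10842)/52 ≈ 2.0024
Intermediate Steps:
u(r) = r
sqrt(1/(238 - 134) + u(4)) = sqrt(1/(238 - 134) + 4) = sqrt(1/104 + 4) = sqrt(417/104) = sqrt(10842)/52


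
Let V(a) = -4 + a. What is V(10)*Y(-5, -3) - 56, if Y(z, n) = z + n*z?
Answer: 4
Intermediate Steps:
V(10)*Y(-5, -3) - 56 = (-4 + 10)*(-5*(1 - 3)) - 56 = 6*(-5*(-2)) - 56 = 6*10 - 56 = 60 - 56 = 4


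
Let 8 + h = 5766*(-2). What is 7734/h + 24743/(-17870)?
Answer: -2118704/1031099 ≈ -2.0548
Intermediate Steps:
h = -11540 (h = -8 + 5766*(-2) = -8 - 11532 = -11540)
7734/h + 24743/(-17870) = 7734/(-11540) + 24743/(-17870) = 7734*(-1/11540) + 24743*(-1/17870) = -3867/5770 - 24743/17870 = -2118704/1031099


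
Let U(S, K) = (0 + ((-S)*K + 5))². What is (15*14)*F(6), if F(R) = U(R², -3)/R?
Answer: 446915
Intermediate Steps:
U(S, K) = (5 - K*S)² (U(S, K) = (0 + (-K*S + 5))² = (0 + (5 - K*S))² = (5 - K*S)²)
F(R) = (-5 - 3*R²)²/R
(15*14)*F(6) = (15*14)*((5 + 3*6²)²/6) = 210*((5 + 3*36)²/6) = 210*((5 + 108)²/6) = 210*((⅙)*113²) = 210*((⅙)*12769) = 210*(12769/6) = 446915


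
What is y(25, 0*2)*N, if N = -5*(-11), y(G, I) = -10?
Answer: -550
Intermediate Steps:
N = 55
y(25, 0*2)*N = -10*55 = -550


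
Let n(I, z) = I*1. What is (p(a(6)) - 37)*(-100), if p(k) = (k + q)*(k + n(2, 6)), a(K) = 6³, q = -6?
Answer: -4574300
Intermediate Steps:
n(I, z) = I
a(K) = 216
p(k) = (-6 + k)*(2 + k) (p(k) = (k - 6)*(k + 2) = (-6 + k)*(2 + k))
(p(a(6)) - 37)*(-100) = ((-12 + 216² - 4*216) - 37)*(-100) = ((-12 + 46656 - 864) - 37)*(-100) = (45780 - 37)*(-100) = 45743*(-100) = -4574300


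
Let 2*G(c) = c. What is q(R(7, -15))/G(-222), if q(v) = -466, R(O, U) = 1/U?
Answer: 466/111 ≈ 4.1982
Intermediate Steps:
G(c) = c/2
q(R(7, -15))/G(-222) = -466/((1/2)*(-222)) = -466/(-111) = -466*(-1/111) = 466/111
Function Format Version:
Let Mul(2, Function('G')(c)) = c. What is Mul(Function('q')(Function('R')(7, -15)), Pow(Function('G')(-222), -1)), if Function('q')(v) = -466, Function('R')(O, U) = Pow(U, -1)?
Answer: Rational(466, 111) ≈ 4.1982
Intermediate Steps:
Function('G')(c) = Mul(Rational(1, 2), c)
Mul(Function('q')(Function('R')(7, -15)), Pow(Function('G')(-222), -1)) = Mul(-466, Pow(Mul(Rational(1, 2), -222), -1)) = Mul(-466, Pow(-111, -1)) = Mul(-466, Rational(-1, 111)) = Rational(466, 111)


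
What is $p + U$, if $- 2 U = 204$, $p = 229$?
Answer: $127$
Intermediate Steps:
$U = -102$ ($U = \left(- \frac{1}{2}\right) 204 = -102$)
$p + U = 229 - 102 = 127$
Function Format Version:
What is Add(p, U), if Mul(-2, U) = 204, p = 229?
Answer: 127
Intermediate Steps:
U = -102 (U = Mul(Rational(-1, 2), 204) = -102)
Add(p, U) = Add(229, -102) = 127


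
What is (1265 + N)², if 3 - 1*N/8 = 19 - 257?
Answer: 10195249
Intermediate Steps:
N = 1928 (N = 24 - 8*(19 - 257) = 24 - 8*(-238) = 24 + 1904 = 1928)
(1265 + N)² = (1265 + 1928)² = 3193² = 10195249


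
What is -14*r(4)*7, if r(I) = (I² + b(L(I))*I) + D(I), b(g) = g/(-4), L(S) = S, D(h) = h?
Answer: -1568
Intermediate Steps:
b(g) = -g/4 (b(g) = g*(-¼) = -g/4)
r(I) = I + 3*I²/4 (r(I) = (I² + (-I/4)*I) + I = (I² - I²/4) + I = 3*I²/4 + I = I + 3*I²/4)
-14*r(4)*7 = -7*4*(4 + 3*4)/2*7 = -7*4*(4 + 12)/2*7 = -7*4*16/2*7 = -14*16*7 = -224*7 = -1568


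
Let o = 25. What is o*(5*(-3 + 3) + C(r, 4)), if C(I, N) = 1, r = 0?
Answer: 25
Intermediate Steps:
o*(5*(-3 + 3) + C(r, 4)) = 25*(5*(-3 + 3) + 1) = 25*(5*0 + 1) = 25*(0 + 1) = 25*1 = 25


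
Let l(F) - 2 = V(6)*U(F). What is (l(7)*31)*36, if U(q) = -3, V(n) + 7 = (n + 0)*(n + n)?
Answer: -215388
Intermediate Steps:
V(n) = -7 + 2*n² (V(n) = -7 + (n + 0)*(n + n) = -7 + n*(2*n) = -7 + 2*n²)
l(F) = -193 (l(F) = 2 + (-7 + 2*6²)*(-3) = 2 + (-7 + 2*36)*(-3) = 2 + (-7 + 72)*(-3) = 2 + 65*(-3) = 2 - 195 = -193)
(l(7)*31)*36 = -193*31*36 = -5983*36 = -215388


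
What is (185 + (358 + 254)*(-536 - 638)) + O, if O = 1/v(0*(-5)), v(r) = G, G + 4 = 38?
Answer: -24422301/34 ≈ -7.1830e+5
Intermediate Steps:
G = 34 (G = -4 + 38 = 34)
v(r) = 34
O = 1/34 ≈ 0.029412
(185 + (358 + 254)*(-536 - 638)) + O = (185 + (358 + 254)*(-536 - 638)) + 1/34 = (185 + 612*(-1174)) + 1/34 = (185 - 718488) + 1/34 = -718303 + 1/34 = -24422301/34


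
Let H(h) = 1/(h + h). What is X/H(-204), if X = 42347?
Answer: -17277576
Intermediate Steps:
H(h) = 1/(2*h)
X/H(-204) = 42347/(((½)/(-204))) = 42347/(((½)*(-1/204))) = 42347/(-1/408) = 42347*(-408) = -17277576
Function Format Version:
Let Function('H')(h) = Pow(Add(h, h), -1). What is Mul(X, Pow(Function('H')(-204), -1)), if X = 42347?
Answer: -17277576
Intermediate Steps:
Function('H')(h) = Mul(Rational(1, 2), Pow(h, -1)) (Function('H')(h) = Pow(Mul(2, h), -1) = Mul(Rational(1, 2), Pow(h, -1)))
Mul(X, Pow(Function('H')(-204), -1)) = Mul(42347, Pow(Mul(Rational(1, 2), Pow(-204, -1)), -1)) = Mul(42347, Pow(Mul(Rational(1, 2), Rational(-1, 204)), -1)) = Mul(42347, Pow(Rational(-1, 408), -1)) = Mul(42347, -408) = -17277576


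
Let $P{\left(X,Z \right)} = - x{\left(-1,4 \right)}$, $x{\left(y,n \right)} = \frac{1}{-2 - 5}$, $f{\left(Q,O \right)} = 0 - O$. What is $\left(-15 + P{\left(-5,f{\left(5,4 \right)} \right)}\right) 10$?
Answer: $- \frac{1040}{7} \approx -148.57$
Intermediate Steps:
$f{\left(Q,O \right)} = - O$
$x{\left(y,n \right)} = - \frac{1}{7}$ ($x{\left(y,n \right)} = \frac{1}{-7} = - \frac{1}{7}$)
$P{\left(X,Z \right)} = \frac{1}{7}$ ($P{\left(X,Z \right)} = \left(-1\right) \left(- \frac{1}{7}\right) = \frac{1}{7}$)
$\left(-15 + P{\left(-5,f{\left(5,4 \right)} \right)}\right) 10 = \left(-15 + \frac{1}{7}\right) 10 = \left(- \frac{104}{7}\right) 10 = - \frac{1040}{7}$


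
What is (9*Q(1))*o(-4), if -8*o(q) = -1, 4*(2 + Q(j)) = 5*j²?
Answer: -27/32 ≈ -0.84375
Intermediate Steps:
Q(j) = -2 + 5*j²/4 (Q(j) = -2 + (5*j²)/4 = -2 + 5*j²/4)
o(q) = ⅛ (o(q) = -⅛*(-1) = ⅛)
(9*Q(1))*o(-4) = (9*(-2 + (5/4)*1²))*(⅛) = (9*(-2 + (5/4)*1))*(⅛) = (9*(-2 + 5/4))*(⅛) = (9*(-¾))*(⅛) = -27/4*⅛ = -27/32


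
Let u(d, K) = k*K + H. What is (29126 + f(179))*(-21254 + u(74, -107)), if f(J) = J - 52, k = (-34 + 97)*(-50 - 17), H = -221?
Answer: 12583821516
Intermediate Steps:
k = -4221 (k = 63*(-67) = -4221)
f(J) = -52 + J
u(d, K) = -221 - 4221*K (u(d, K) = -4221*K - 221 = -221 - 4221*K)
(29126 + f(179))*(-21254 + u(74, -107)) = (29126 + (-52 + 179))*(-21254 + (-221 - 4221*(-107))) = (29126 + 127)*(-21254 + (-221 + 451647)) = 29253*(-21254 + 451426) = 29253*430172 = 12583821516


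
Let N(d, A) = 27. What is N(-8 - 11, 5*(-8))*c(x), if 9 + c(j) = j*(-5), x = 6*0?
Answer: -243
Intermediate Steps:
x = 0
c(j) = -9 - 5*j (c(j) = -9 + j*(-5) = -9 - 5*j)
N(-8 - 11, 5*(-8))*c(x) = 27*(-9 - 5*0) = 27*(-9 + 0) = 27*(-9) = -243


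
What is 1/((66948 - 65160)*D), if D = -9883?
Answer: -1/17670804 ≈ -5.6591e-8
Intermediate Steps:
1/((66948 - 65160)*D) = 1/((66948 - 65160)*(-9883)) = -1/9883/1788 = (1/1788)*(-1/9883) = -1/17670804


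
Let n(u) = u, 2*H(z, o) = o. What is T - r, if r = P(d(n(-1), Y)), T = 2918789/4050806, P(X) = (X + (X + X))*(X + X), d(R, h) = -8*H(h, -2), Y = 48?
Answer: -1552590715/4050806 ≈ -383.28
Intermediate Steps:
H(z, o) = o/2
d(R, h) = 8 (d(R, h) = -4*(-2) = -8*(-1) = 8)
P(X) = 6*X**2 (P(X) = (X + 2*X)*(2*X) = (3*X)*(2*X) = 6*X**2)
T = 2918789/4050806 (T = 2918789*(1/4050806) = 2918789/4050806 ≈ 0.72054)
r = 384 (r = 6*8**2 = 6*64 = 384)
T - r = 2918789/4050806 - 1*384 = 2918789/4050806 - 384 = -1552590715/4050806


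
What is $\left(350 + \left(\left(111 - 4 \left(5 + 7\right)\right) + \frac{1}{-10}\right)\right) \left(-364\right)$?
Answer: $- \frac{751478}{5} \approx -1.503 \cdot 10^{5}$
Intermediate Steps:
$\left(350 + \left(\left(111 - 4 \left(5 + 7\right)\right) + \frac{1}{-10}\right)\right) \left(-364\right) = \left(350 + \left(\left(111 - 48\right) - \frac{1}{10}\right)\right) \left(-364\right) = \left(350 + \left(63 - \frac{1}{10}\right)\right) \left(-364\right) = \left(350 + \frac{629}{10}\right) \left(-364\right) = \frac{4129}{10} \left(-364\right) = - \frac{751478}{5}$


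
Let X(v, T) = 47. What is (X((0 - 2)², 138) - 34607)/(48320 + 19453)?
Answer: -11520/22591 ≈ -0.50994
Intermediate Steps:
(X((0 - 2)², 138) - 34607)/(48320 + 19453) = (47 - 34607)/(48320 + 19453) = -34560/67773 = -34560*1/67773 = -11520/22591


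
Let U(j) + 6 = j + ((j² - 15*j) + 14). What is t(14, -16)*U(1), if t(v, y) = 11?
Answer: -55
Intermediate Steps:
U(j) = 8 + j² - 14*j (U(j) = -6 + (j + ((j² - 15*j) + 14)) = -6 + (j + (14 + j² - 15*j)) = -6 + (14 + j² - 14*j) = 8 + j² - 14*j)
t(14, -16)*U(1) = 11*(8 + 1² - 14*1) = 11*(8 + 1 - 14) = 11*(-5) = -55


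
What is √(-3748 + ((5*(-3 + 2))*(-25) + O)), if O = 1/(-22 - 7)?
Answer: 2*I*√761743/29 ≈ 60.192*I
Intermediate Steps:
O = -1/29 (O = 1/(-29) = -1/29 ≈ -0.034483)
√(-3748 + ((5*(-3 + 2))*(-25) + O)) = √(-3748 + ((5*(-3 + 2))*(-25) - 1/29)) = √(-3748 + ((5*(-1))*(-25) - 1/29)) = √(-3748 + (-5*(-25) - 1/29)) = √(-3748 + (125 - 1/29)) = √(-3748 + 3624/29) = √(-105068/29) = 2*I*√761743/29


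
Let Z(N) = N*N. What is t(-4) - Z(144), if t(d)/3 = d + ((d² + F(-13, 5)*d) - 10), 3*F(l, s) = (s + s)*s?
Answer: -20930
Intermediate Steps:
F(l, s) = 2*s²/3 (F(l, s) = ((s + s)*s)/3 = ((2*s)*s)/3 = (2*s²)/3 = 2*s²/3)
t(d) = -30 + 3*d² + 53*d (t(d) = 3*(d + ((d² + ((⅔)*5²)*d) - 10)) = 3*(d + ((d² + ((⅔)*25)*d) - 10)) = 3*(d + ((d² + 50*d/3) - 10)) = 3*(d + (-10 + d² + 50*d/3)) = 3*(-10 + d² + 53*d/3) = -30 + 3*d² + 53*d)
Z(N) = N²
t(-4) - Z(144) = (-30 + 3*(-4)² + 53*(-4)) - 1*144² = (-30 + 3*16 - 212) - 1*20736 = (-30 + 48 - 212) - 20736 = -194 - 20736 = -20930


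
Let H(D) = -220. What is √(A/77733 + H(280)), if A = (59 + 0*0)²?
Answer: I*√147673517223/25911 ≈ 14.831*I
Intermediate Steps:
A = 3481 (A = (59 + 0)² = 59² = 3481)
√(A/77733 + H(280)) = √(3481/77733 - 220) = √(-17097779/77733) = I*√147673517223/25911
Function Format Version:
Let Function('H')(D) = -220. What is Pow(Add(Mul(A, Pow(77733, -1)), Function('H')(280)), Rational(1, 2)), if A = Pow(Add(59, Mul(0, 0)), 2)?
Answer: Mul(Rational(1, 25911), I, Pow(147673517223, Rational(1, 2))) ≈ Mul(14.831, I)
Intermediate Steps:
A = 3481 (A = Pow(Add(59, 0), 2) = Pow(59, 2) = 3481)
Pow(Add(Mul(A, Pow(77733, -1)), Function('H')(280)), Rational(1, 2)) = Pow(Add(Mul(3481, Pow(77733, -1)), -220), Rational(1, 2)) = Pow(Add(Mul(3481, Rational(1, 77733)), -220), Rational(1, 2)) = Pow(Add(Rational(3481, 77733), -220), Rational(1, 2)) = Pow(Rational(-17097779, 77733), Rational(1, 2)) = Mul(Rational(1, 25911), I, Pow(147673517223, Rational(1, 2)))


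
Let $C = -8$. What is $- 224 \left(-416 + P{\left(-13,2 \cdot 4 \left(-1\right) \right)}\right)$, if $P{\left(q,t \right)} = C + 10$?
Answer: $92736$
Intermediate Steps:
$P{\left(q,t \right)} = 2$ ($P{\left(q,t \right)} = -8 + 10 = 2$)
$- 224 \left(-416 + P{\left(-13,2 \cdot 4 \left(-1\right) \right)}\right) = - 224 \left(-416 + 2\right) = \left(-224\right) \left(-414\right) = 92736$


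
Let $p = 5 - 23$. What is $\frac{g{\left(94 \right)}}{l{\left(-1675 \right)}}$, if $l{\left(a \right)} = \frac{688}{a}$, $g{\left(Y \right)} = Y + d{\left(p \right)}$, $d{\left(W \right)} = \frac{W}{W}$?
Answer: $- \frac{159125}{688} \approx -231.29$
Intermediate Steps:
$p = -18$ ($p = 5 - 23 = -18$)
$d{\left(W \right)} = 1$
$g{\left(Y \right)} = 1 + Y$ ($g{\left(Y \right)} = Y + 1 = 1 + Y$)
$\frac{g{\left(94 \right)}}{l{\left(-1675 \right)}} = \frac{1 + 94}{688 \frac{1}{-1675}} = \frac{95}{688 \left(- \frac{1}{1675}\right)} = \frac{95}{- \frac{688}{1675}} = 95 \left(- \frac{1675}{688}\right) = - \frac{159125}{688}$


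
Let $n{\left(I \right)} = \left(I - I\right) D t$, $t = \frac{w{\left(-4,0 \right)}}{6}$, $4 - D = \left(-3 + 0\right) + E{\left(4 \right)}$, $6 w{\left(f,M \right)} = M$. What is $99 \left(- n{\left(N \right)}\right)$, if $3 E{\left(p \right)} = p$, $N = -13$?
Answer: $0$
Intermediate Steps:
$w{\left(f,M \right)} = \frac{M}{6}$
$E{\left(p \right)} = \frac{p}{3}$
$D = \frac{17}{3}$ ($D = 4 - \left(\left(-3 + 0\right) + \frac{1}{3} \cdot 4\right) = 4 - \left(-3 + \frac{4}{3}\right) = 4 - - \frac{5}{3} = 4 + \frac{5}{3} = \frac{17}{3} \approx 5.6667$)
$t = 0$ ($t = \frac{\frac{1}{6} \cdot 0}{6} = 0 \cdot \frac{1}{6} = 0$)
$n{\left(I \right)} = 0$ ($n{\left(I \right)} = \left(I - I\right) \frac{17}{3} \cdot 0 = 0 \cdot \frac{17}{3} \cdot 0 = 0 \cdot 0 = 0$)
$99 \left(- n{\left(N \right)}\right) = 99 \left(\left(-1\right) 0\right) = 99 \cdot 0 = 0$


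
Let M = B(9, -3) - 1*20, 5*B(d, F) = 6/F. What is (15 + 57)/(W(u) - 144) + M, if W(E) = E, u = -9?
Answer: -1774/85 ≈ -20.871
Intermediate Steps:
B(d, F) = 6/(5*F) (B(d, F) = (6/F)/5 = 6/(5*F))
M = -102/5 (M = (6/5)/(-3) - 1*20 = (6/5)*(-⅓) - 20 = -⅖ - 20 = -102/5 ≈ -20.400)
(15 + 57)/(W(u) - 144) + M = (15 + 57)/(-9 - 144) - 102/5 = 72/(-153) - 102/5 = 72*(-1/153) - 102/5 = -8/17 - 102/5 = -1774/85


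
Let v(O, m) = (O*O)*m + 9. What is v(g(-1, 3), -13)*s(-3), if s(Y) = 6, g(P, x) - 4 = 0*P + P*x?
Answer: -24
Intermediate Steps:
g(P, x) = 4 + P*x (g(P, x) = 4 + (0*P + P*x) = 4 + (0 + P*x) = 4 + P*x)
v(O, m) = 9 + m*O² (v(O, m) = O²*m + 9 = m*O² + 9 = 9 + m*O²)
v(g(-1, 3), -13)*s(-3) = (9 - 13*(4 - 1*3)²)*6 = (9 - 13*(4 - 3)²)*6 = (9 - 13*1²)*6 = (9 - 13*1)*6 = (9 - 13)*6 = -4*6 = -24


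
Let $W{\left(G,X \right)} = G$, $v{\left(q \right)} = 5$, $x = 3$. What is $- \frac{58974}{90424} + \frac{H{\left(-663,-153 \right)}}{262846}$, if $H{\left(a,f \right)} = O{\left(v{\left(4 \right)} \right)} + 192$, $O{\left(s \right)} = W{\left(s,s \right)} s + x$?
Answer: $- \frac{3870296681}{5941896676} \approx -0.65136$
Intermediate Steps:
$O{\left(s \right)} = 3 + s^{2}$ ($O{\left(s \right)} = s s + 3 = s^{2} + 3 = 3 + s^{2}$)
$H{\left(a,f \right)} = 220$ ($H{\left(a,f \right)} = \left(3 + 5^{2}\right) + 192 = \left(3 + 25\right) + 192 = 28 + 192 = 220$)
$- \frac{58974}{90424} + \frac{H{\left(-663,-153 \right)}}{262846} = - \frac{58974}{90424} + \frac{220}{262846} = \left(-58974\right) \frac{1}{90424} + 220 \cdot \frac{1}{262846} = - \frac{29487}{45212} + \frac{110}{131423} = - \frac{3870296681}{5941896676}$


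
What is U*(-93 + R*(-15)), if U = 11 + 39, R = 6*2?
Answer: -13650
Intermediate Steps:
R = 12
U = 50
U*(-93 + R*(-15)) = 50*(-93 + 12*(-15)) = 50*(-93 - 180) = 50*(-273) = -13650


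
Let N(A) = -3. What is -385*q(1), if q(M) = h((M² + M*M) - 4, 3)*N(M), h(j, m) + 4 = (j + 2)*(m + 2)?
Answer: -4620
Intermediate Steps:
h(j, m) = -4 + (2 + j)*(2 + m) (h(j, m) = -4 + (j + 2)*(m + 2) = -4 + (2 + j)*(2 + m))
q(M) = 42 - 30*M² (q(M) = (2*((M² + M*M) - 4) + 2*3 + ((M² + M*M) - 4)*3)*(-3) = (2*((M² + M²) - 4) + 6 + ((M² + M²) - 4)*3)*(-3) = (2*(2*M² - 4) + 6 + (2*M² - 4)*3)*(-3) = (2*(-4 + 2*M²) + 6 + (-4 + 2*M²)*3)*(-3) = ((-8 + 4*M²) + 6 + (-12 + 6*M²))*(-3) = (-14 + 10*M²)*(-3) = 42 - 30*M²)
-385*q(1) = -385*(42 - 30*1²) = -385*(42 - 30*1) = -385*(42 - 30) = -385*12 = -4620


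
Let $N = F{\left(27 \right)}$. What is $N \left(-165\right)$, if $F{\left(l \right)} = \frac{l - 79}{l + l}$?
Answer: $\frac{1430}{9} \approx 158.89$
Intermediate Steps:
$F{\left(l \right)} = \frac{-79 + l}{2 l}$
$N = - \frac{26}{27}$ ($N = \frac{-79 + 27}{2 \cdot 27} = \frac{1}{2} \cdot \frac{1}{27} \left(-52\right) = - \frac{26}{27} \approx -0.96296$)
$N \left(-165\right) = \left(- \frac{26}{27}\right) \left(-165\right) = \frac{1430}{9}$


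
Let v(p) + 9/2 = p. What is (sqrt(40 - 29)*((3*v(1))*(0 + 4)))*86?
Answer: -3612*sqrt(11) ≈ -11980.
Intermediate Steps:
v(p) = -9/2 + p
(sqrt(40 - 29)*((3*v(1))*(0 + 4)))*86 = (sqrt(40 - 29)*((3*(-9/2 + 1))*(0 + 4)))*86 = (sqrt(11)*((3*(-7/2))*4))*86 = (sqrt(11)*(-21/2*4))*86 = (sqrt(11)*(-42))*86 = -42*sqrt(11)*86 = -3612*sqrt(11)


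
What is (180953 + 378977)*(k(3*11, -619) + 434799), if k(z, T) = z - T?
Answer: 243822078430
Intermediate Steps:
(180953 + 378977)*(k(3*11, -619) + 434799) = (180953 + 378977)*((3*11 - 1*(-619)) + 434799) = 559930*((33 + 619) + 434799) = 559930*(652 + 434799) = 559930*435451 = 243822078430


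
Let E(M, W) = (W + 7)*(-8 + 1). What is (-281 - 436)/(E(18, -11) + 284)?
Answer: -239/104 ≈ -2.2981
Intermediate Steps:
E(M, W) = -49 - 7*W (E(M, W) = (7 + W)*(-7) = -49 - 7*W)
(-281 - 436)/(E(18, -11) + 284) = (-281 - 436)/((-49 - 7*(-11)) + 284) = -717/((-49 + 77) + 284) = -717/(28 + 284) = -717/312 = -717*1/312 = -239/104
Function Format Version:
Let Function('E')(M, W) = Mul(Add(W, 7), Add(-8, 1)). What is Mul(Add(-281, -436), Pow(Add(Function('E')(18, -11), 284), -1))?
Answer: Rational(-239, 104) ≈ -2.2981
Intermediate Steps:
Function('E')(M, W) = Add(-49, Mul(-7, W)) (Function('E')(M, W) = Mul(Add(7, W), -7) = Add(-49, Mul(-7, W)))
Mul(Add(-281, -436), Pow(Add(Function('E')(18, -11), 284), -1)) = Mul(Add(-281, -436), Pow(Add(Add(-49, Mul(-7, -11)), 284), -1)) = Mul(-717, Pow(Add(Add(-49, 77), 284), -1)) = Mul(-717, Pow(Add(28, 284), -1)) = Mul(-717, Pow(312, -1)) = Mul(-717, Rational(1, 312)) = Rational(-239, 104)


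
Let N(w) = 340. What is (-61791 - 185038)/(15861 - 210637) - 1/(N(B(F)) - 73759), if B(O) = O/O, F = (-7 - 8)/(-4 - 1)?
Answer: 18122133127/14300259144 ≈ 1.2673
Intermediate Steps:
F = 3 (F = -15/(-5) = -15*(-⅕) = 3)
B(O) = 1
(-61791 - 185038)/(15861 - 210637) - 1/(N(B(F)) - 73759) = (-61791 - 185038)/(15861 - 210637) - 1/(340 - 73759) = -246829/(-194776) - 1/(-73419) = -246829*(-1/194776) - 1*(-1/73419) = 246829/194776 + 1/73419 = 18122133127/14300259144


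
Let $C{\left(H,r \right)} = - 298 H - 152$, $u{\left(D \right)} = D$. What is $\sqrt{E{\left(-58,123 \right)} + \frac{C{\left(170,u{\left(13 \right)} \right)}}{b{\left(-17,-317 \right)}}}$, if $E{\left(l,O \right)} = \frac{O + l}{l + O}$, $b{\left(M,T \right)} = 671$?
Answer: $\frac{i \sqrt{33644611}}{671} \approx 8.6444 i$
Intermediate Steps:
$E{\left(l,O \right)} = 1$ ($E{\left(l,O \right)} = \frac{O + l}{O + l} = 1$)
$C{\left(H,r \right)} = -152 - 298 H$ ($C{\left(H,r \right)} = - 298 H - 152 = -152 - 298 H$)
$\sqrt{E{\left(-58,123 \right)} + \frac{C{\left(170,u{\left(13 \right)} \right)}}{b{\left(-17,-317 \right)}}} = \sqrt{1 + \frac{-152 - 50660}{671}} = \sqrt{1 + \left(-152 - 50660\right) \frac{1}{671}} = \sqrt{1 - \frac{50812}{671}} = \sqrt{- \frac{50141}{671}} = \frac{i \sqrt{33644611}}{671}$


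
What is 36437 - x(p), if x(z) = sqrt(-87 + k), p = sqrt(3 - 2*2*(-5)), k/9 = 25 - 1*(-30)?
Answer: 36437 - 2*sqrt(102) ≈ 36417.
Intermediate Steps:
k = 495 (k = 9*(25 - 1*(-30)) = 9*(25 + 30) = 9*55 = 495)
p = sqrt(23) (p = sqrt(3 - 4*(-5)) = sqrt(3 + 20) = sqrt(23) ≈ 4.7958)
x(z) = 2*sqrt(102) (x(z) = sqrt(-87 + 495) = sqrt(408) = 2*sqrt(102))
36437 - x(p) = 36437 - 2*sqrt(102)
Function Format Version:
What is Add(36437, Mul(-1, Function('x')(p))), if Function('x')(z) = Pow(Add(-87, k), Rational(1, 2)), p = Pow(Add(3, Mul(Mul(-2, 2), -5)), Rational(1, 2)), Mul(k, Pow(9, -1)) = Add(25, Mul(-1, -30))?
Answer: Add(36437, Mul(-2, Pow(102, Rational(1, 2)))) ≈ 36417.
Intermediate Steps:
k = 495 (k = Mul(9, Add(25, Mul(-1, -30))) = Mul(9, Add(25, 30)) = Mul(9, 55) = 495)
p = Pow(23, Rational(1, 2)) (p = Pow(Add(3, Mul(-4, -5)), Rational(1, 2)) = Pow(Add(3, 20), Rational(1, 2)) = Pow(23, Rational(1, 2)) ≈ 4.7958)
Function('x')(z) = Mul(2, Pow(102, Rational(1, 2))) (Function('x')(z) = Pow(Add(-87, 495), Rational(1, 2)) = Pow(408, Rational(1, 2)) = Mul(2, Pow(102, Rational(1, 2))))
Add(36437, Mul(-1, Function('x')(p))) = Add(36437, Mul(-1, Mul(2, Pow(102, Rational(1, 2))))) = Add(36437, Mul(-2, Pow(102, Rational(1, 2))))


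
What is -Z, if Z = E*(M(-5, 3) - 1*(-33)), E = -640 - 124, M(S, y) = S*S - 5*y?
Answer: 32852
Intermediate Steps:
M(S, y) = S**2 - 5*y
E = -764
Z = -32852 (Z = -764*(((-5)**2 - 5*3) - 1*(-33)) = -764*((25 - 15) + 33) = -764*(10 + 33) = -764*43 = -32852)
-Z = -1*(-32852) = 32852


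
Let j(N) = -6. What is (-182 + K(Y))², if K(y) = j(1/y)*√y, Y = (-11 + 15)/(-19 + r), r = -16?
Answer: 1159196/35 + 624*I*√35/5 ≈ 33120.0 + 738.33*I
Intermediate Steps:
Y = -4/35 (Y = (-11 + 15)/(-19 - 16) = 4/(-35) = 4*(-1/35) = -4/35 ≈ -0.11429)
K(y) = -6*√y
(-182 + K(Y))² = (-182 - 12*I*√35/35)²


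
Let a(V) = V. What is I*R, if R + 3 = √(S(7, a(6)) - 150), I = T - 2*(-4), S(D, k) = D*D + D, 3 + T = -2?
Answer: -9 + 3*I*√94 ≈ -9.0 + 29.086*I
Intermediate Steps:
T = -5 (T = -3 - 2 = -5)
S(D, k) = D + D² (S(D, k) = D² + D = D + D²)
I = 3 (I = -5 - 2*(-4) = -5 + 8 = 3)
R = -3 + I*√94 (R = -3 + √(7*(1 + 7) - 150) = -3 + √(7*8 - 150) = -3 + √(56 - 150) = -3 + √(-94) = -3 + I*√94 ≈ -3.0 + 9.6954*I)
I*R = 3*(-3 + I*√94) = -9 + 3*I*√94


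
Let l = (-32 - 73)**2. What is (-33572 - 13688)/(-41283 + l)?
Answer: 23630/15129 ≈ 1.5619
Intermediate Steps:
l = 11025 (l = (-105)**2 = 11025)
(-33572 - 13688)/(-41283 + l) = (-33572 - 13688)/(-41283 + 11025) = -47260/(-30258) = -47260*(-1/30258) = 23630/15129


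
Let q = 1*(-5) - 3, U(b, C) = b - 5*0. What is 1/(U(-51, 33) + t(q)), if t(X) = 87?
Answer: 1/36 ≈ 0.027778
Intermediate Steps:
U(b, C) = b (U(b, C) = b + 0 = b)
q = -8 (q = -5 - 3 = -8)
1/(U(-51, 33) + t(q)) = 1/(-51 + 87) = 1/36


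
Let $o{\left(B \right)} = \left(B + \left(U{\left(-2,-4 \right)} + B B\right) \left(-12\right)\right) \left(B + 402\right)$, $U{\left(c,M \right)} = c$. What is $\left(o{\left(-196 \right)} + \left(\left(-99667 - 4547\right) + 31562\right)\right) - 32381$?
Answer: $-95104817$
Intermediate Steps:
$o{\left(B \right)} = \left(402 + B\right) \left(24 + B - 12 B^{2}\right)$ ($o{\left(B \right)} = \left(B + \left(-2 + B B\right) \left(-12\right)\right) \left(B + 402\right) = \left(B + \left(-2 + B^{2}\right) \left(-12\right)\right) \left(402 + B\right) = \left(B - \left(-24 + 12 B^{2}\right)\right) \left(402 + B\right) = \left(24 + B - 12 B^{2}\right) \left(402 + B\right) = \left(402 + B\right) \left(24 + B - 12 B^{2}\right)$)
$\left(o{\left(-196 \right)} + \left(\left(-99667 - 4547\right) + 31562\right)\right) - 32381 = \left(\left(9648 - 4823 \left(-196\right)^{2} - 12 \left(-196\right)^{3} + 426 \left(-196\right)\right) + \left(\left(-99667 - 4547\right) + 31562\right)\right) - 32381 = \left(\left(9648 - 185280368 - -90354432 - 83496\right) + \left(-104214 + 31562\right)\right) - 32381 = \left(\left(9648 - 185280368 + 90354432 - 83496\right) - 72652\right) - 32381 = \left(-94999784 - 72652\right) - 32381 = -95072436 - 32381 = -95104817$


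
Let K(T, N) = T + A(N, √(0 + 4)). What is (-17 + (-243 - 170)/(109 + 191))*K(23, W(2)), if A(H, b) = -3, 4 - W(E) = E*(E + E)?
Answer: -5513/15 ≈ -367.53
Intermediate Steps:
W(E) = 4 - 2*E² (W(E) = 4 - E*(E + E) = 4 - E*2*E = 4 - 2*E²)
K(T, N) = -3 + T (K(T, N) = T - 3 = -3 + T)
(-17 + (-243 - 170)/(109 + 191))*K(23, W(2)) = (-17 + (-243 - 170)/(109 + 191))*(-3 + 23) = (-17 - 413/300)*20 = -5513/300*20 = -5513/15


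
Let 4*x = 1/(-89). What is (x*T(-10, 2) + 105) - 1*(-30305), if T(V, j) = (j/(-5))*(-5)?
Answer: 5412979/178 ≈ 30410.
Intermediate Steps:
T(V, j) = j (T(V, j) = (j*(-⅕))*(-5) = -j/5*(-5) = j)
x = -1/356 (x = (¼)/(-89) = (¼)*(-1/89) = -1/356 ≈ -0.0028090)
(x*T(-10, 2) + 105) - 1*(-30305) = (-1/356*2 + 105) - 1*(-30305) = (-1/178 + 105) + 30305 = 18689/178 + 30305 = 5412979/178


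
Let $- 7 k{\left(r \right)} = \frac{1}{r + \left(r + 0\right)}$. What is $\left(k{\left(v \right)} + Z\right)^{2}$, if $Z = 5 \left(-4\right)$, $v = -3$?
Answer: $\frac{703921}{1764} \approx 399.05$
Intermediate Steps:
$k{\left(r \right)} = - \frac{1}{14 r}$ ($k{\left(r \right)} = - \frac{1}{7 \left(r + \left(r + 0\right)\right)} = - \frac{1}{7 \left(r + r\right)} = - \frac{1}{7 \cdot 2 r} = - \frac{\frac{1}{2} \frac{1}{r}}{7} = - \frac{1}{14 r}$)
$Z = -20$
$\left(k{\left(v \right)} + Z\right)^{2} = \left(- \frac{1}{14 \left(-3\right)} - 20\right)^{2} = \left(\left(- \frac{1}{14}\right) \left(- \frac{1}{3}\right) - 20\right)^{2} = \left(\frac{1}{42} - 20\right)^{2} = \left(- \frac{839}{42}\right)^{2} = \frac{703921}{1764}$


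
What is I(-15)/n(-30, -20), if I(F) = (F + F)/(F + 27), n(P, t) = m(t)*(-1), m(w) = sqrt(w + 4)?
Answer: -5*I/8 ≈ -0.625*I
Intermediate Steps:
m(w) = sqrt(4 + w)
n(P, t) = -sqrt(4 + t) (n(P, t) = sqrt(4 + t)*(-1) = -sqrt(4 + t))
I(F) = 2*F/(27 + F) (I(F) = (2*F)/(27 + F) = 2*F/(27 + F))
I(-15)/n(-30, -20) = (2*(-15)/(27 - 15))/((-sqrt(4 - 20))) = (2*(-15)/12)/((-sqrt(-16))) = (2*(-15)*(1/12))/((-4*I)) = -5*I/4/2 = -5*I/8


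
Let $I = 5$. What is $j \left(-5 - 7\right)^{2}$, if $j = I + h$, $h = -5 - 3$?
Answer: $-432$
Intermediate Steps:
$h = -8$
$j = -3$ ($j = 5 - 8 = -3$)
$j \left(-5 - 7\right)^{2} = - 3 \left(-5 - 7\right)^{2} = - 3 \left(-12\right)^{2} = \left(-3\right) 144 = -432$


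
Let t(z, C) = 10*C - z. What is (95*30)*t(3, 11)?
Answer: 304950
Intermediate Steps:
t(z, C) = -z + 10*C
(95*30)*t(3, 11) = (95*30)*(-1*3 + 10*11) = 2850*(-3 + 110) = 2850*107 = 304950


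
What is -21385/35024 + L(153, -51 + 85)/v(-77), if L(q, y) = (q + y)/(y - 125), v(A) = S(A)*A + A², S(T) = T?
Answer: -95382779/156172016 ≈ -0.61075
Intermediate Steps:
v(A) = 2*A² (v(A) = A*A + A² = A² + A² = 2*A²)
L(q, y) = (q + y)/(-125 + y)
-21385/35024 + L(153, -51 + 85)/v(-77) = -21385/35024 + ((153 + (-51 + 85))/(-125 + (-51 + 85)))/((2*(-77)²)) = -21385*1/35024 + ((153 + 34)/(-125 + 34))/((2*5929)) = -21385/35024 + (187/(-91))/11858 = -21385/35024 - 1/91*187*(1/11858) = -21385/35024 - 187/91*1/11858 = -21385/35024 - 17/98098 = -95382779/156172016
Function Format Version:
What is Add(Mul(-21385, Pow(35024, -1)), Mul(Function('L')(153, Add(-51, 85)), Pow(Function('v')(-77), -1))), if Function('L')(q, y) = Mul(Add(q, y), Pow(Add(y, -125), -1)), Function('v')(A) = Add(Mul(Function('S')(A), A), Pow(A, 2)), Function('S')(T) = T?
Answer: Rational(-95382779, 156172016) ≈ -0.61075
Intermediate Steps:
Function('v')(A) = Mul(2, Pow(A, 2)) (Function('v')(A) = Add(Mul(A, A), Pow(A, 2)) = Add(Pow(A, 2), Pow(A, 2)) = Mul(2, Pow(A, 2)))
Function('L')(q, y) = Mul(Pow(Add(-125, y), -1), Add(q, y)) (Function('L')(q, y) = Mul(Add(q, y), Pow(Add(-125, y), -1)) = Mul(Pow(Add(-125, y), -1), Add(q, y)))
Add(Mul(-21385, Pow(35024, -1)), Mul(Function('L')(153, Add(-51, 85)), Pow(Function('v')(-77), -1))) = Add(Mul(-21385, Pow(35024, -1)), Mul(Mul(Pow(Add(-125, Add(-51, 85)), -1), Add(153, Add(-51, 85))), Pow(Mul(2, Pow(-77, 2)), -1))) = Add(Mul(-21385, Rational(1, 35024)), Mul(Mul(Pow(Add(-125, 34), -1), Add(153, 34)), Pow(Mul(2, 5929), -1))) = Add(Rational(-21385, 35024), Mul(Mul(Pow(-91, -1), 187), Pow(11858, -1))) = Add(Rational(-21385, 35024), Mul(Mul(Rational(-1, 91), 187), Rational(1, 11858))) = Add(Rational(-21385, 35024), Mul(Rational(-187, 91), Rational(1, 11858))) = Add(Rational(-21385, 35024), Rational(-17, 98098)) = Rational(-95382779, 156172016)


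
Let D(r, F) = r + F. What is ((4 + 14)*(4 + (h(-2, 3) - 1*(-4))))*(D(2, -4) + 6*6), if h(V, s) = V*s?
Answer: 1224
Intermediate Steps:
D(r, F) = F + r
((4 + 14)*(4 + (h(-2, 3) - 1*(-4))))*(D(2, -4) + 6*6) = ((4 + 14)*(4 + (-2*3 - 1*(-4))))*((-4 + 2) + 6*6) = (18*(4 + (-6 + 4)))*(-2 + 36) = (18*(4 - 2))*34 = (18*2)*34 = 36*34 = 1224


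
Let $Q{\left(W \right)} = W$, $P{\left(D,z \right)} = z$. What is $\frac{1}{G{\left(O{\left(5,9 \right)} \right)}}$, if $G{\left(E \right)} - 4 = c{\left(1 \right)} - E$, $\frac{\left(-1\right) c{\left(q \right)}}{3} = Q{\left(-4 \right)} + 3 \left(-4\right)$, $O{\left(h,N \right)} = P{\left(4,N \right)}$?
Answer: $\frac{1}{43} \approx 0.023256$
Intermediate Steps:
$O{\left(h,N \right)} = N$
$c{\left(q \right)} = 48$ ($c{\left(q \right)} = - 3 \left(-4 + 3 \left(-4\right)\right) = - 3 \left(-4 - 12\right) = \left(-3\right) \left(-16\right) = 48$)
$G{\left(E \right)} = 52 - E$ ($G{\left(E \right)} = 4 - \left(-48 + E\right) = 52 - E$)
$\frac{1}{G{\left(O{\left(5,9 \right)} \right)}} = \frac{1}{52 - 9} = \frac{1}{43}$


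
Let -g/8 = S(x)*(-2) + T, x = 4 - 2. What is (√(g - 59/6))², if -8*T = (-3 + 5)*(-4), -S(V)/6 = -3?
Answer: 1621/6 ≈ 270.17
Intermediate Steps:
x = 2
S(V) = 18 (S(V) = -6*(-3) = 18)
T = 1 (T = -(-3 + 5)*(-4)/8 = -(-4)/4 = -⅛*(-8) = 1)
g = 280 (g = -8*(18*(-2) + 1) = -8*(-36 + 1) = -8*(-35) = 280)
(√(g - 59/6))² = (√(280 - 59/6))² = (√(1621/6))² = (√9726/6)² = 1621/6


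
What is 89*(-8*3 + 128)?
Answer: 9256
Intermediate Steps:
89*(-8*3 + 128) = 89*(-24 + 128) = 89*104 = 9256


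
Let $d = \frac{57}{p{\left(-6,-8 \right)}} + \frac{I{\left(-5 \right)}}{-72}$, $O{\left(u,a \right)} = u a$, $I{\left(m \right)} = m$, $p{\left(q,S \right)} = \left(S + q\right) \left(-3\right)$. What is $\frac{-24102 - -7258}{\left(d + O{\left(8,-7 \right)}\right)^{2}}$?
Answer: $- \frac{4278645504}{756525025} \approx -5.6557$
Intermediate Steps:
$p{\left(q,S \right)} = - 3 S - 3 q$
$O{\left(u,a \right)} = a u$
$d = \frac{719}{504}$ ($d = \frac{57}{\left(-3\right) \left(-8\right) - -18} - \frac{5}{-72} = \frac{57}{24 + 18} - - \frac{5}{72} = \frac{57}{42} + \frac{5}{72} = 57 \cdot \frac{1}{42} + \frac{5}{72} = \frac{19}{14} + \frac{5}{72} = \frac{719}{504} \approx 1.4266$)
$\frac{-24102 - -7258}{\left(d + O{\left(8,-7 \right)}\right)^{2}} = \frac{-24102 - -7258}{\left(\frac{719}{504} - 56\right)^{2}} = \frac{-24102 + 7258}{\left(\frac{719}{504} - 56\right)^{2}} = - \frac{16844}{\left(- \frac{27505}{504}\right)^{2}} = - \frac{16844}{\frac{756525025}{254016}} = \left(-16844\right) \frac{254016}{756525025} = - \frac{4278645504}{756525025}$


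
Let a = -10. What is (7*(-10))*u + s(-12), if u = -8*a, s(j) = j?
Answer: -5612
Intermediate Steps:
u = 80 (u = -8*(-10) = 80)
(7*(-10))*u + s(-12) = (7*(-10))*80 - 12 = -70*80 - 12 = -5600 - 12 = -5612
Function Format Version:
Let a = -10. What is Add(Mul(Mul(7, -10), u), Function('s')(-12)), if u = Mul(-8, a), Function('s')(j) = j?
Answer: -5612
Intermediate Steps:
u = 80 (u = Mul(-8, -10) = 80)
Add(Mul(Mul(7, -10), u), Function('s')(-12)) = Add(Mul(Mul(7, -10), 80), -12) = Add(Mul(-70, 80), -12) = Add(-5600, -12) = -5612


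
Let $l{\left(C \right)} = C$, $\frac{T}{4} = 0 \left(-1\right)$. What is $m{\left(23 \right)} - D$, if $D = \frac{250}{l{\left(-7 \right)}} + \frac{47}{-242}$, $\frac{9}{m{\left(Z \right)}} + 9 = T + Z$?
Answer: $\frac{30959}{847} \approx 36.551$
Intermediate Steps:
$T = 0$ ($T = 4 \cdot 0 \left(-1\right) = 4 \cdot 0 = 0$)
$m{\left(Z \right)} = \frac{9}{-9 + Z}$ ($m{\left(Z \right)} = \frac{9}{-9 + \left(0 + Z\right)} = \frac{9}{-9 + Z}$)
$D = - \frac{60829}{1694}$ ($D = \frac{250}{-7} + \frac{47}{-242} = 250 \left(- \frac{1}{7}\right) + 47 \left(- \frac{1}{242}\right) = - \frac{250}{7} - \frac{47}{242} = - \frac{60829}{1694} \approx -35.909$)
$m{\left(23 \right)} - D = \frac{9}{-9 + 23} - - \frac{60829}{1694} = \frac{9}{14} + \frac{60829}{1694} = \frac{30959}{847}$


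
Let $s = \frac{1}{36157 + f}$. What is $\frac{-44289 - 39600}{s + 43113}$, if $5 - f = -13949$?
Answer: $- \frac{4203761679}{2160435544} \approx -1.9458$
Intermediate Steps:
$f = 13954$ ($f = 5 - -13949 = 5 + 13949 = 13954$)
$s = \frac{1}{50111}$ ($s = \frac{1}{36157 + 13954} = \frac{1}{50111} \approx 1.9956 \cdot 10^{-5}$)
$\frac{-44289 - 39600}{s + 43113} = \frac{-44289 - 39600}{\frac{1}{50111} + 43113} = \frac{-44289 - 39600}{\frac{2160435544}{50111}} = \left(-83889\right) \frac{50111}{2160435544} = - \frac{4203761679}{2160435544}$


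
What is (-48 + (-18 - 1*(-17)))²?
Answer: 2401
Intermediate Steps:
(-48 + (-18 - 1*(-17)))² = (-48 + (-18 + 17))² = (-48 - 1)² = (-49)² = 2401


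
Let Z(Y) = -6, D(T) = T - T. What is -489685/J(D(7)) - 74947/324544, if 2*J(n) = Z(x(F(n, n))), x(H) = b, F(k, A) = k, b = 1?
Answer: 158924103799/973632 ≈ 1.6323e+5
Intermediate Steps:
D(T) = 0
x(H) = 1
J(n) = -3 (J(n) = (1/2)*(-6) = -3)
-489685/J(D(7)) - 74947/324544 = -489685/(-3) - 74947/324544 = -489685*(-1/3) - 74947*1/324544 = 489685/3 - 74947/324544 = 158924103799/973632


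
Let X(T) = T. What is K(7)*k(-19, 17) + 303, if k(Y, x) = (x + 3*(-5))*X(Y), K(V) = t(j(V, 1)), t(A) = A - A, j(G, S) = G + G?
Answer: 303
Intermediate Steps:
j(G, S) = 2*G
t(A) = 0
K(V) = 0
k(Y, x) = Y*(-15 + x) (k(Y, x) = (x + 3*(-5))*Y = (x - 15)*Y = (-15 + x)*Y = Y*(-15 + x))
K(7)*k(-19, 17) + 303 = 0*(-19*(-15 + 17)) + 303 = 0*(-19*2) + 303 = 0*(-38) + 303 = 0 + 303 = 303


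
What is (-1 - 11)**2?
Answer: 144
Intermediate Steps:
(-1 - 11)**2 = (-12)**2 = 144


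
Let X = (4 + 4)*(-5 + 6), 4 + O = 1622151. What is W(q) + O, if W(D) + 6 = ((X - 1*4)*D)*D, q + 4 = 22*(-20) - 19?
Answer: 2479617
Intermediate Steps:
q = -463 (q = -4 + (22*(-20) - 19) = -4 + (-440 - 19) = -4 - 459 = -463)
O = 1622147 (O = -4 + 1622151 = 1622147)
X = 8 (X = 8*1 = 8)
W(D) = -6 + 4*D**2 (W(D) = -6 + ((8 - 1*4)*D)*D = -6 + ((8 - 4)*D)*D = -6 + (4*D)*D = -6 + 4*D**2)
W(q) + O = (-6 + 4*(-463)**2) + 1622147 = (-6 + 4*214369) + 1622147 = (-6 + 857476) + 1622147 = 857470 + 1622147 = 2479617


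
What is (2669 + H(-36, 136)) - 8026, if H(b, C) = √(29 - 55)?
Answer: -5357 + I*√26 ≈ -5357.0 + 5.099*I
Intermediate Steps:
H(b, C) = I*√26 (H(b, C) = √(-26) = I*√26)
(2669 + H(-36, 136)) - 8026 = (2669 + I*√26) - 8026 = -5357 + I*√26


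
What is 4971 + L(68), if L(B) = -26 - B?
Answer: 4877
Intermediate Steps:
4971 + L(68) = 4971 + (-26 - 1*68) = 4971 + (-26 - 68) = 4971 - 94 = 4877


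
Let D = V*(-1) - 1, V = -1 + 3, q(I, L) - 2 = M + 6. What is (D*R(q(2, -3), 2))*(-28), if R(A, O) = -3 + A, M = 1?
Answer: 504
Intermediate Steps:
q(I, L) = 9 (q(I, L) = 2 + (1 + 6) = 2 + 7 = 9)
V = 2
D = -3 (D = 2*(-1) - 1 = -2 - 1 = -3)
(D*R(q(2, -3), 2))*(-28) = -3*(-3 + 9)*(-28) = -3*6*(-28) = -18*(-28) = 504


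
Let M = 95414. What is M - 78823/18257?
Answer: 1741894575/18257 ≈ 95410.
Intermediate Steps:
M - 78823/18257 = 95414 - 78823/18257 = 1741894575/18257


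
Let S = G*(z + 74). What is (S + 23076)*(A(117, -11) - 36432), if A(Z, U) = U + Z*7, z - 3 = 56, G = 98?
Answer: -1286382640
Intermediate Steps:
z = 59 (z = 3 + 56 = 59)
A(Z, U) = U + 7*Z
S = 13034 (S = 98*(59 + 74) = 98*133 = 13034)
(S + 23076)*(A(117, -11) - 36432) = (13034 + 23076)*((-11 + 7*117) - 36432) = 36110*((-11 + 819) - 36432) = 36110*(808 - 36432) = 36110*(-35624) = -1286382640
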